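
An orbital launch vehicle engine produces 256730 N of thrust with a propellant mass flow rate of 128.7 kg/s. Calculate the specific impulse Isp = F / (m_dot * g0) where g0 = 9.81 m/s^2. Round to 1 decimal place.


Step 1: m_dot * g0 = 128.7 * 9.81 = 1262.55
Step 2: Isp = 256730 / 1262.55 = 203.3 s

203.3


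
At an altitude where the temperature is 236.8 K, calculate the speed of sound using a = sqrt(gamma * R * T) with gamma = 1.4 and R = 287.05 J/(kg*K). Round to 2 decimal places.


Step 1: gamma * R * T = 1.4 * 287.05 * 236.8 = 95162.816
Step 2: a = sqrt(95162.816) = 308.48 m/s

308.48


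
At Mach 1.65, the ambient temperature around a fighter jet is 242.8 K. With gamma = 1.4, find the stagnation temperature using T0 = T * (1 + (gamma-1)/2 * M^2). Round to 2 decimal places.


Step 1: (gamma-1)/2 = 0.2
Step 2: M^2 = 2.7225
Step 3: 1 + 0.2 * 2.7225 = 1.5445
Step 4: T0 = 242.8 * 1.5445 = 375.00 K

375.00


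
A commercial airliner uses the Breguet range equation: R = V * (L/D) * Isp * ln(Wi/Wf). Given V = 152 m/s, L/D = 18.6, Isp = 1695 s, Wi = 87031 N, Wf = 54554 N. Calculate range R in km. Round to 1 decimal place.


Step 1: Coefficient = V * (L/D) * Isp = 152 * 18.6 * 1695 = 4792104.0 m
Step 2: Wi/Wf = 87031 / 54554 = 1.595318
Step 3: ln(1.595318) = 0.467073
Step 4: R = 4792104.0 * 0.467073 = 2238264.0 m = 2238.3 km

2238.3


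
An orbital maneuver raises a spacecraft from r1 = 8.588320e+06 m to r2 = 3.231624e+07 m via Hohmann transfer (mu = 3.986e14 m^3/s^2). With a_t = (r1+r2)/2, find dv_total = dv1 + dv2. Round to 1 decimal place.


Step 1: Transfer semi-major axis a_t = (8.588320e+06 + 3.231624e+07) / 2 = 2.045228e+07 m
Step 2: v1 (circular at r1) = sqrt(mu/r1) = 6812.63 m/s
Step 3: v_t1 = sqrt(mu*(2/r1 - 1/a_t)) = 8563.55 m/s
Step 4: dv1 = |8563.55 - 6812.63| = 1750.93 m/s
Step 5: v2 (circular at r2) = 3512.03 m/s, v_t2 = 2275.84 m/s
Step 6: dv2 = |3512.03 - 2275.84| = 1236.19 m/s
Step 7: Total delta-v = 1750.93 + 1236.19 = 2987.1 m/s

2987.1


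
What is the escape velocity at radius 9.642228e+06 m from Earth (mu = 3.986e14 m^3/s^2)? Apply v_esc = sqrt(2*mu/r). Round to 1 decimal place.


Step 1: 2*mu/r = 2 * 3.986e14 / 9.642228e+06 = 82677986.8719
Step 2: v_esc = sqrt(82677986.8719) = 9092.7 m/s

9092.7


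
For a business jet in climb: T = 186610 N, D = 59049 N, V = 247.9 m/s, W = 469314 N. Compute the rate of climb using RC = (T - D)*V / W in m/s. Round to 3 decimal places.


Step 1: Excess thrust = T - D = 186610 - 59049 = 127561 N
Step 2: Excess power = 127561 * 247.9 = 31622371.9 W
Step 3: RC = 31622371.9 / 469314 = 67.380 m/s

67.380


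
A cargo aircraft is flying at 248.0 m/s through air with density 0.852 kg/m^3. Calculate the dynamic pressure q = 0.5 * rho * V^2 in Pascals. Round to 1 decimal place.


Step 1: V^2 = 248.0^2 = 61504.0
Step 2: q = 0.5 * 0.852 * 61504.0
Step 3: q = 26200.7 Pa

26200.7


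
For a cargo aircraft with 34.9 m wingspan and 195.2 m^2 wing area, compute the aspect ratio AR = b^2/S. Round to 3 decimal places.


Step 1: b^2 = 34.9^2 = 1218.01
Step 2: AR = 1218.01 / 195.2 = 6.240

6.240


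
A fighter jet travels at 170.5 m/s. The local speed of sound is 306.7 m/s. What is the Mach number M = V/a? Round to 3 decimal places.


Step 1: M = V / a = 170.5 / 306.7
Step 2: M = 0.556

0.556


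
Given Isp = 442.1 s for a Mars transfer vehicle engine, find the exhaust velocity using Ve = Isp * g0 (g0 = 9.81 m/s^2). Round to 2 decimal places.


Step 1: Ve = Isp * g0 = 442.1 * 9.81
Step 2: Ve = 4337.00 m/s

4337.00


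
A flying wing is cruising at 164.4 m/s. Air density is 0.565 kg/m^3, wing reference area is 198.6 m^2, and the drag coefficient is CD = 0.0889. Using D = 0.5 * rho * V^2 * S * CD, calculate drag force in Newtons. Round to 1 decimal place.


Step 1: Dynamic pressure q = 0.5 * 0.565 * 164.4^2 = 7635.2292 Pa
Step 2: Drag D = q * S * CD = 7635.2292 * 198.6 * 0.0889
Step 3: D = 134804.1 N

134804.1


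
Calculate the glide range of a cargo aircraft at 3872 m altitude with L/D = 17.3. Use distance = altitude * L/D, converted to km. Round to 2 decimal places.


Step 1: Glide distance = altitude * L/D = 3872 * 17.3 = 66985.6 m
Step 2: Convert to km: 66985.6 / 1000 = 66.99 km

66.99


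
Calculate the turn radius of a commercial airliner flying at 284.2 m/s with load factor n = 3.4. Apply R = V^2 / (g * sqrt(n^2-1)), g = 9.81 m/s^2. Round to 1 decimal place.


Step 1: V^2 = 284.2^2 = 80769.64
Step 2: n^2 - 1 = 3.4^2 - 1 = 10.56
Step 3: sqrt(10.56) = 3.249615
Step 4: R = 80769.64 / (9.81 * 3.249615) = 2533.7 m

2533.7


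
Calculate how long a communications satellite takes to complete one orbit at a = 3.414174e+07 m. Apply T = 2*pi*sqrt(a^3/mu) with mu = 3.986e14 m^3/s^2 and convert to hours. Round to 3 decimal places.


Step 1: a^3 / mu = 3.979761e+22 / 3.986e14 = 9.984347e+07
Step 2: sqrt(9.984347e+07) = 9992.1703 s
Step 3: T = 2*pi * 9992.1703 = 62782.66 s
Step 4: T in hours = 62782.66 / 3600 = 17.440 hours

17.440


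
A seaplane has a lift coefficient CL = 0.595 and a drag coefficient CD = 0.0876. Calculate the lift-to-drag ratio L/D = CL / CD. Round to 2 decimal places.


Step 1: L/D = CL / CD = 0.595 / 0.0876
Step 2: L/D = 6.79

6.79


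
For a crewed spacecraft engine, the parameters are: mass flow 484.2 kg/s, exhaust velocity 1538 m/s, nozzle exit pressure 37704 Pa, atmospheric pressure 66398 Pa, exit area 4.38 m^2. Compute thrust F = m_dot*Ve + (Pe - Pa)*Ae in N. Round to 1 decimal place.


Step 1: Momentum thrust = m_dot * Ve = 484.2 * 1538 = 744699.6 N
Step 2: Pressure thrust = (Pe - Pa) * Ae = (37704 - 66398) * 4.38 = -125679.72 N
Step 3: Total thrust F = 744699.6 + -125679.72 = 619019.9 N

619019.9


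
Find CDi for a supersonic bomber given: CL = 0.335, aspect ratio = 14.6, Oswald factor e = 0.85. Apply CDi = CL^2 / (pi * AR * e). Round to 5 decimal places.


Step 1: CL^2 = 0.335^2 = 0.112225
Step 2: pi * AR * e = 3.14159 * 14.6 * 0.85 = 38.987165
Step 3: CDi = 0.112225 / 38.987165 = 0.00288

0.00288


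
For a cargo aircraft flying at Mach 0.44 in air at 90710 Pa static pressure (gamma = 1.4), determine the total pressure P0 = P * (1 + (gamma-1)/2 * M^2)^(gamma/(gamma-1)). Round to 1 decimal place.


Step 1: (gamma-1)/2 * M^2 = 0.2 * 0.1936 = 0.03872
Step 2: 1 + 0.03872 = 1.03872
Step 3: Exponent gamma/(gamma-1) = 3.5
Step 4: P0 = 90710 * 1.03872^3.5 = 103609.6 Pa

103609.6


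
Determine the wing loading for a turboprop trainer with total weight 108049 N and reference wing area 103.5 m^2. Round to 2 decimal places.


Step 1: Wing loading = W / S = 108049 / 103.5
Step 2: Wing loading = 1043.95 N/m^2

1043.95


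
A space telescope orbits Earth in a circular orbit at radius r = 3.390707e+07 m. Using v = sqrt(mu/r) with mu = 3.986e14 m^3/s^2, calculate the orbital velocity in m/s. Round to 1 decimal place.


Step 1: mu / r = 3.986e14 / 3.390707e+07 = 11755660.3977
Step 2: v = sqrt(11755660.3977) = 3428.7 m/s

3428.7


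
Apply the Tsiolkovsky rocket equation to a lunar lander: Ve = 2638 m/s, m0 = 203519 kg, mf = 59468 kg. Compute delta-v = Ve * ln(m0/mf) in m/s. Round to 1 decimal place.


Step 1: Mass ratio m0/mf = 203519 / 59468 = 3.422328
Step 2: ln(3.422328) = 1.230321
Step 3: delta-v = 2638 * 1.230321 = 3245.6 m/s

3245.6


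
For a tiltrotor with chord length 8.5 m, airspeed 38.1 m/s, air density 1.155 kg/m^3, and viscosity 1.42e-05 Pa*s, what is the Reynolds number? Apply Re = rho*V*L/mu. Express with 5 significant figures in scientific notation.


Step 1: Numerator = rho * V * L = 1.155 * 38.1 * 8.5 = 374.04675
Step 2: Re = 374.04675 / 1.42e-05
Step 3: Re = 2.6341e+07

2.6341e+07


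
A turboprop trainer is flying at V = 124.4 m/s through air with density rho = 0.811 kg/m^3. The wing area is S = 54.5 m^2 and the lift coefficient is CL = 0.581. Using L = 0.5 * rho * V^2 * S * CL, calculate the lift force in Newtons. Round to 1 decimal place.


Step 1: Calculate dynamic pressure q = 0.5 * 0.811 * 124.4^2 = 0.5 * 0.811 * 15475.36 = 6275.2585 Pa
Step 2: Multiply by wing area and lift coefficient: L = 6275.2585 * 54.5 * 0.581
Step 3: L = 342001.5872 * 0.581 = 198702.9 N

198702.9


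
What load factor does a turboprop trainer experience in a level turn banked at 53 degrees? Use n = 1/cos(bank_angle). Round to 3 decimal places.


Step 1: Convert 53 degrees to radians = 0.925025
Step 2: cos(53 deg) = 0.601815
Step 3: n = 1 / 0.601815 = 1.662

1.662


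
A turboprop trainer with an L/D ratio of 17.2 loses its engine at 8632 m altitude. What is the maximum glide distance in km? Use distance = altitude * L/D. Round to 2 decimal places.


Step 1: Glide distance = altitude * L/D = 8632 * 17.2 = 148470.4 m
Step 2: Convert to km: 148470.4 / 1000 = 148.47 km

148.47


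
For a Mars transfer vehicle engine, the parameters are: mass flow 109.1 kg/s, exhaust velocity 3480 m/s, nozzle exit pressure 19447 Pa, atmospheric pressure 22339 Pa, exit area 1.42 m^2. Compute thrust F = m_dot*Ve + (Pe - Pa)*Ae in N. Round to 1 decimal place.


Step 1: Momentum thrust = m_dot * Ve = 109.1 * 3480 = 379668.0 N
Step 2: Pressure thrust = (Pe - Pa) * Ae = (19447 - 22339) * 1.42 = -4106.64 N
Step 3: Total thrust F = 379668.0 + -4106.64 = 375561.4 N

375561.4


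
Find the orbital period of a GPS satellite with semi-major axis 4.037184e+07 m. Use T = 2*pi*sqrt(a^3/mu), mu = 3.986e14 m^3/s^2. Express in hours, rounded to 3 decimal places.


Step 1: a^3 / mu = 6.580148e+22 / 3.986e14 = 1.650815e+08
Step 2: sqrt(1.650815e+08) = 12848.4035 s
Step 3: T = 2*pi * 12848.4035 = 80728.9 s
Step 4: T in hours = 80728.9 / 3600 = 22.425 hours

22.425


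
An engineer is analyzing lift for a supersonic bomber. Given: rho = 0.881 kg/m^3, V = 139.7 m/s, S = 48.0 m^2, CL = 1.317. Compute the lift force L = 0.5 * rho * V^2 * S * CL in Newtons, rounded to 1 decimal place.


Step 1: Calculate dynamic pressure q = 0.5 * 0.881 * 139.7^2 = 0.5 * 0.881 * 19516.09 = 8596.8376 Pa
Step 2: Multiply by wing area and lift coefficient: L = 8596.8376 * 48.0 * 1.317
Step 3: L = 412648.207 * 1.317 = 543457.7 N

543457.7


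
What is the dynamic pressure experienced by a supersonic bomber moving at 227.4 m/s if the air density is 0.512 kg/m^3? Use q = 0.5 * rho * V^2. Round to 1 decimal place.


Step 1: V^2 = 227.4^2 = 51710.76
Step 2: q = 0.5 * 0.512 * 51710.76
Step 3: q = 13238.0 Pa

13238.0


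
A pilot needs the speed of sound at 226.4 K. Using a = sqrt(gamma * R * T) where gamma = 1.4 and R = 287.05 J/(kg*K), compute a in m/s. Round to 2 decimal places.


Step 1: gamma * R * T = 1.4 * 287.05 * 226.4 = 90983.368
Step 2: a = sqrt(90983.368) = 301.63 m/s

301.63


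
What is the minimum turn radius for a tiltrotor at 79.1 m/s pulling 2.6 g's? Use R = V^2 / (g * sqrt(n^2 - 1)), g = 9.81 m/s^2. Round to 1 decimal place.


Step 1: V^2 = 79.1^2 = 6256.81
Step 2: n^2 - 1 = 2.6^2 - 1 = 5.76
Step 3: sqrt(5.76) = 2.4
Step 4: R = 6256.81 / (9.81 * 2.4) = 265.7 m

265.7


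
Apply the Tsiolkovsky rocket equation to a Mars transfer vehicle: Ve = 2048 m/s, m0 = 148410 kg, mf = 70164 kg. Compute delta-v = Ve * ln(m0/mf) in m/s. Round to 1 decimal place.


Step 1: Mass ratio m0/mf = 148410 / 70164 = 2.115187
Step 2: ln(2.115187) = 0.749143
Step 3: delta-v = 2048 * 0.749143 = 1534.2 m/s

1534.2


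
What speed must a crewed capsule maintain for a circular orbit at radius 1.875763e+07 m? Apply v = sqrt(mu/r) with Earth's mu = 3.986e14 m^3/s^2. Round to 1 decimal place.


Step 1: mu / r = 3.986e14 / 1.875763e+07 = 21250019.3255
Step 2: v = sqrt(21250019.3255) = 4609.8 m/s

4609.8


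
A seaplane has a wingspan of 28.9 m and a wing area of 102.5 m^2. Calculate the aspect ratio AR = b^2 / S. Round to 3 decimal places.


Step 1: b^2 = 28.9^2 = 835.21
Step 2: AR = 835.21 / 102.5 = 8.148

8.148


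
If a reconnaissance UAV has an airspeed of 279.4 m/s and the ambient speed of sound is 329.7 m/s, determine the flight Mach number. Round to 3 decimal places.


Step 1: M = V / a = 279.4 / 329.7
Step 2: M = 0.847

0.847


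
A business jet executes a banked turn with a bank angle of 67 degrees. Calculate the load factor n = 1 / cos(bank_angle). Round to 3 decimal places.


Step 1: Convert 67 degrees to radians = 1.169371
Step 2: cos(67 deg) = 0.390731
Step 3: n = 1 / 0.390731 = 2.559

2.559


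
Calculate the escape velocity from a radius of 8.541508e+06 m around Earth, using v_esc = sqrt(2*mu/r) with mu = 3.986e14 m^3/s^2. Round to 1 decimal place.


Step 1: 2*mu/r = 2 * 3.986e14 / 8.541508e+06 = 93332465.4148
Step 2: v_esc = sqrt(93332465.4148) = 9660.9 m/s

9660.9


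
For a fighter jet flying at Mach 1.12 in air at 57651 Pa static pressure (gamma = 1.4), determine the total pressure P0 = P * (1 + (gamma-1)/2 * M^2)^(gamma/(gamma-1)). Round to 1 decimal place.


Step 1: (gamma-1)/2 * M^2 = 0.2 * 1.2544 = 0.25088
Step 2: 1 + 0.25088 = 1.25088
Step 3: Exponent gamma/(gamma-1) = 3.5
Step 4: P0 = 57651 * 1.25088^3.5 = 126200.7 Pa

126200.7


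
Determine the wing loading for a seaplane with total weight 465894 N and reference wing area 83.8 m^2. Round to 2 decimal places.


Step 1: Wing loading = W / S = 465894 / 83.8
Step 2: Wing loading = 5559.59 N/m^2

5559.59


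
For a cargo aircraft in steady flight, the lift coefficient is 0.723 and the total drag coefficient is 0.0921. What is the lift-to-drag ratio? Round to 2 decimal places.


Step 1: L/D = CL / CD = 0.723 / 0.0921
Step 2: L/D = 7.85

7.85


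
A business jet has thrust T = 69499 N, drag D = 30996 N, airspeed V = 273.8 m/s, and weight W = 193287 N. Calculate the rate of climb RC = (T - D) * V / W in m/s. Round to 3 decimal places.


Step 1: Excess thrust = T - D = 69499 - 30996 = 38503 N
Step 2: Excess power = 38503 * 273.8 = 10542121.4 W
Step 3: RC = 10542121.4 / 193287 = 54.541 m/s

54.541


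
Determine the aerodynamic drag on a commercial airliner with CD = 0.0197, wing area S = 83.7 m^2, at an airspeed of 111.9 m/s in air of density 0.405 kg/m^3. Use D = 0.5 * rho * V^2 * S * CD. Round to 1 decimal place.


Step 1: Dynamic pressure q = 0.5 * 0.405 * 111.9^2 = 2535.626 Pa
Step 2: Drag D = q * S * CD = 2535.626 * 83.7 * 0.0197
Step 3: D = 4181.0 N

4181.0


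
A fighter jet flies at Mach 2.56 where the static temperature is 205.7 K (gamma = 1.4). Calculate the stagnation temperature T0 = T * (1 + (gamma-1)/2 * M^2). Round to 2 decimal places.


Step 1: (gamma-1)/2 = 0.2
Step 2: M^2 = 6.5536
Step 3: 1 + 0.2 * 6.5536 = 2.31072
Step 4: T0 = 205.7 * 2.31072 = 475.32 K

475.32


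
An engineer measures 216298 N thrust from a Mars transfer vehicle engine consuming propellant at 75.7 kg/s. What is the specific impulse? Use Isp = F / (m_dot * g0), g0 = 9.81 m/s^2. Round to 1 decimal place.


Step 1: m_dot * g0 = 75.7 * 9.81 = 742.62
Step 2: Isp = 216298 / 742.62 = 291.3 s

291.3


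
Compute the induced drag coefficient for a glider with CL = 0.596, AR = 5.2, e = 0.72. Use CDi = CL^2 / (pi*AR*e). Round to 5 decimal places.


Step 1: CL^2 = 0.596^2 = 0.355216
Step 2: pi * AR * e = 3.14159 * 5.2 * 0.72 = 11.762123
Step 3: CDi = 0.355216 / 11.762123 = 0.03020

0.03020


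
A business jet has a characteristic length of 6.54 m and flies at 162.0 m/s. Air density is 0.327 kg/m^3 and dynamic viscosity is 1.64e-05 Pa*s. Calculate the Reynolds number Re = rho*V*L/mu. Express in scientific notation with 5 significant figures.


Step 1: Numerator = rho * V * L = 0.327 * 162.0 * 6.54 = 346.44996
Step 2: Re = 346.44996 / 1.64e-05
Step 3: Re = 2.1125e+07

2.1125e+07


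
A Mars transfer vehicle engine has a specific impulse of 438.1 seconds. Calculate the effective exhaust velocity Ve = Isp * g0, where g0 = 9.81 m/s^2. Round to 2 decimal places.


Step 1: Ve = Isp * g0 = 438.1 * 9.81
Step 2: Ve = 4297.76 m/s

4297.76


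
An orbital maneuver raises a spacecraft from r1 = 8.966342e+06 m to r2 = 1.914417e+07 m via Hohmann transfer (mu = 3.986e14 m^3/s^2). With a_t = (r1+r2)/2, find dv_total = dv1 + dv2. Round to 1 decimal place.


Step 1: Transfer semi-major axis a_t = (8.966342e+06 + 1.914417e+07) / 2 = 1.405526e+07 m
Step 2: v1 (circular at r1) = sqrt(mu/r1) = 6667.47 m/s
Step 3: v_t1 = sqrt(mu*(2/r1 - 1/a_t)) = 7781.44 m/s
Step 4: dv1 = |7781.44 - 6667.47| = 1113.97 m/s
Step 5: v2 (circular at r2) = 4563.0 m/s, v_t2 = 3644.51 m/s
Step 6: dv2 = |4563.0 - 3644.51| = 918.49 m/s
Step 7: Total delta-v = 1113.97 + 918.49 = 2032.5 m/s

2032.5


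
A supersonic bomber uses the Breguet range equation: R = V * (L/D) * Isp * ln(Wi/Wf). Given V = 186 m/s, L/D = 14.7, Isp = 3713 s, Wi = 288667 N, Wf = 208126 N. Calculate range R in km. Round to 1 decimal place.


Step 1: Coefficient = V * (L/D) * Isp = 186 * 14.7 * 3713 = 10152084.6 m
Step 2: Wi/Wf = 288667 / 208126 = 1.386982
Step 3: ln(1.386982) = 0.32713
Step 4: R = 10152084.6 * 0.32713 = 3321052.5 m = 3321.1 km

3321.1


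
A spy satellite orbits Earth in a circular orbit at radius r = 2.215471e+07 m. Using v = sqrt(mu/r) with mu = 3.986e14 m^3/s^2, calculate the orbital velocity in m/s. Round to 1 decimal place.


Step 1: mu / r = 3.986e14 / 2.215471e+07 = 17991659.5613
Step 2: v = sqrt(17991659.5613) = 4241.7 m/s

4241.7


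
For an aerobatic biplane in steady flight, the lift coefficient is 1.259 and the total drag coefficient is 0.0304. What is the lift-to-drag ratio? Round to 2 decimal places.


Step 1: L/D = CL / CD = 1.259 / 0.0304
Step 2: L/D = 41.41

41.41


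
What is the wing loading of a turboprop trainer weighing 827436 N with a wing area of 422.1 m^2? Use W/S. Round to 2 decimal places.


Step 1: Wing loading = W / S = 827436 / 422.1
Step 2: Wing loading = 1960.28 N/m^2

1960.28


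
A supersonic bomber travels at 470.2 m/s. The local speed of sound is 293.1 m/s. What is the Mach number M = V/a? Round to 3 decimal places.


Step 1: M = V / a = 470.2 / 293.1
Step 2: M = 1.604

1.604


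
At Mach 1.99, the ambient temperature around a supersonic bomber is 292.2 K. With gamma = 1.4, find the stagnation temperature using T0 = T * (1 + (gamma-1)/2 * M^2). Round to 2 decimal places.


Step 1: (gamma-1)/2 = 0.2
Step 2: M^2 = 3.9601
Step 3: 1 + 0.2 * 3.9601 = 1.79202
Step 4: T0 = 292.2 * 1.79202 = 523.63 K

523.63


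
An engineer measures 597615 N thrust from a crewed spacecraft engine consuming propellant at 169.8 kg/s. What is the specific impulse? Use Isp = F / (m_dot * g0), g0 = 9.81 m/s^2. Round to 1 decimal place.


Step 1: m_dot * g0 = 169.8 * 9.81 = 1665.74
Step 2: Isp = 597615 / 1665.74 = 358.8 s

358.8


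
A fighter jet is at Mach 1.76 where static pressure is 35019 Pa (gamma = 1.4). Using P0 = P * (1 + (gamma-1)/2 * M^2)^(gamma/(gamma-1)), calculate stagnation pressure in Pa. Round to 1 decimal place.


Step 1: (gamma-1)/2 * M^2 = 0.2 * 3.0976 = 0.61952
Step 2: 1 + 0.61952 = 1.61952
Step 3: Exponent gamma/(gamma-1) = 3.5
Step 4: P0 = 35019 * 1.61952^3.5 = 189302.3 Pa

189302.3


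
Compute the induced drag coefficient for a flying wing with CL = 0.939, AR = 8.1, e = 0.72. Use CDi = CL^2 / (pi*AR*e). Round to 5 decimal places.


Step 1: CL^2 = 0.939^2 = 0.881721
Step 2: pi * AR * e = 3.14159 * 8.1 * 0.72 = 18.321768
Step 3: CDi = 0.881721 / 18.321768 = 0.04812

0.04812


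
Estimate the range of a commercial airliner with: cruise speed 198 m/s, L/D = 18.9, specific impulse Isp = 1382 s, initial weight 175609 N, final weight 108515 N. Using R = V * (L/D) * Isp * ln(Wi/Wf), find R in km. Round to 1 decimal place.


Step 1: Coefficient = V * (L/D) * Isp = 198 * 18.9 * 1382 = 5171720.4 m
Step 2: Wi/Wf = 175609 / 108515 = 1.618292
Step 3: ln(1.618292) = 0.481372
Step 4: R = 5171720.4 * 0.481372 = 2489518.9 m = 2489.5 km

2489.5


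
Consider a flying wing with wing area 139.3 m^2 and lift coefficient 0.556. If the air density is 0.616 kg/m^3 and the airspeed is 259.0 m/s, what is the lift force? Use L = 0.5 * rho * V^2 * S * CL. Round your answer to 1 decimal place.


Step 1: Calculate dynamic pressure q = 0.5 * 0.616 * 259.0^2 = 0.5 * 0.616 * 67081.0 = 20660.948 Pa
Step 2: Multiply by wing area and lift coefficient: L = 20660.948 * 139.3 * 0.556
Step 3: L = 2878070.0564 * 0.556 = 1600207.0 N

1600207.0


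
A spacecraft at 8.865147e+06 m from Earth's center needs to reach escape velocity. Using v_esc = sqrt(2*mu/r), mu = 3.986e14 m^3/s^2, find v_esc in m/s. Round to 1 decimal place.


Step 1: 2*mu/r = 2 * 3.986e14 / 8.865147e+06 = 89925186.8018
Step 2: v_esc = sqrt(89925186.8018) = 9482.9 m/s

9482.9


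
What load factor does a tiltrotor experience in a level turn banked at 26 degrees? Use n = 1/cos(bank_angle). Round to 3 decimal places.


Step 1: Convert 26 degrees to radians = 0.453786
Step 2: cos(26 deg) = 0.898794
Step 3: n = 1 / 0.898794 = 1.113

1.113


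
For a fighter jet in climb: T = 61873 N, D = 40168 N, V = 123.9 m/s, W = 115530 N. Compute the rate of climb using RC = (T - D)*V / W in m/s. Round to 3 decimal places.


Step 1: Excess thrust = T - D = 61873 - 40168 = 21705 N
Step 2: Excess power = 21705 * 123.9 = 2689249.5 W
Step 3: RC = 2689249.5 / 115530 = 23.277 m/s

23.277


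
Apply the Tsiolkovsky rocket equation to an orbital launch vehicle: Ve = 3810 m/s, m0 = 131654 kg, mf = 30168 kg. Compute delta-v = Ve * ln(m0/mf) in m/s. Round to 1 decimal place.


Step 1: Mass ratio m0/mf = 131654 / 30168 = 4.364028
Step 2: ln(4.364028) = 1.473396
Step 3: delta-v = 3810 * 1.473396 = 5613.6 m/s

5613.6


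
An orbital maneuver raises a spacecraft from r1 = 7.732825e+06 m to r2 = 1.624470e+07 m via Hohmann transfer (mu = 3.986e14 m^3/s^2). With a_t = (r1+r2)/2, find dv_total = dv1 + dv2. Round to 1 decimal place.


Step 1: Transfer semi-major axis a_t = (7.732825e+06 + 1.624470e+07) / 2 = 1.198876e+07 m
Step 2: v1 (circular at r1) = sqrt(mu/r1) = 7179.59 m/s
Step 3: v_t1 = sqrt(mu*(2/r1 - 1/a_t)) = 8357.34 m/s
Step 4: dv1 = |8357.34 - 7179.59| = 1177.75 m/s
Step 5: v2 (circular at r2) = 4953.51 m/s, v_t2 = 3978.27 m/s
Step 6: dv2 = |4953.51 - 3978.27| = 975.23 m/s
Step 7: Total delta-v = 1177.75 + 975.23 = 2153.0 m/s

2153.0


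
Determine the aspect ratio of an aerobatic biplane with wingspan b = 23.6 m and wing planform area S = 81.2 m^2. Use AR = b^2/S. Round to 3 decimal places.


Step 1: b^2 = 23.6^2 = 556.96
Step 2: AR = 556.96 / 81.2 = 6.859

6.859


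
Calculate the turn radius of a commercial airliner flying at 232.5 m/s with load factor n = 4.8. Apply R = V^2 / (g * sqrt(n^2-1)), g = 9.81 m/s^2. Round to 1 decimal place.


Step 1: V^2 = 232.5^2 = 54056.25
Step 2: n^2 - 1 = 4.8^2 - 1 = 22.04
Step 3: sqrt(22.04) = 4.694678
Step 4: R = 54056.25 / (9.81 * 4.694678) = 1173.7 m

1173.7


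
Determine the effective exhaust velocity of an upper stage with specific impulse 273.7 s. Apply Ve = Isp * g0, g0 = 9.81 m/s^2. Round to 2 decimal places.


Step 1: Ve = Isp * g0 = 273.7 * 9.81
Step 2: Ve = 2685.00 m/s

2685.00


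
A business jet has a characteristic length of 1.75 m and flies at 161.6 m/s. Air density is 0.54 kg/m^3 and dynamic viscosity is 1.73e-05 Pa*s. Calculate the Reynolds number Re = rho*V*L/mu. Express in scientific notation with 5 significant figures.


Step 1: Numerator = rho * V * L = 0.54 * 161.6 * 1.75 = 152.712
Step 2: Re = 152.712 / 1.73e-05
Step 3: Re = 8.8273e+06

8.8273e+06


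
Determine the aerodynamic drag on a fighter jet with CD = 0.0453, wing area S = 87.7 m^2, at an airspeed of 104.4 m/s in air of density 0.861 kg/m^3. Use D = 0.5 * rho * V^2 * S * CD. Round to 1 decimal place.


Step 1: Dynamic pressure q = 0.5 * 0.861 * 104.4^2 = 4692.1745 Pa
Step 2: Drag D = q * S * CD = 4692.1745 * 87.7 * 0.0453
Step 3: D = 18641.1 N

18641.1


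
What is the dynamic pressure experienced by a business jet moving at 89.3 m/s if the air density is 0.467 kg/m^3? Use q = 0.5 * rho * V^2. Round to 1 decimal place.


Step 1: V^2 = 89.3^2 = 7974.49
Step 2: q = 0.5 * 0.467 * 7974.49
Step 3: q = 1862.0 Pa

1862.0


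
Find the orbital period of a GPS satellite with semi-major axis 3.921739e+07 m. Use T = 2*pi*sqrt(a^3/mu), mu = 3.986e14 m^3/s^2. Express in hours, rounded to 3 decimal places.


Step 1: a^3 / mu = 6.031649e+22 / 3.986e14 = 1.513208e+08
Step 2: sqrt(1.513208e+08) = 12301.2539 s
Step 3: T = 2*pi * 12301.2539 = 77291.06 s
Step 4: T in hours = 77291.06 / 3600 = 21.470 hours

21.470


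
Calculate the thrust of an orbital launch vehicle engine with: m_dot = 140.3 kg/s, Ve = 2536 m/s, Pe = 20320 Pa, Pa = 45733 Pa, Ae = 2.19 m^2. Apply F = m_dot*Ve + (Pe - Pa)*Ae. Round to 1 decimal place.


Step 1: Momentum thrust = m_dot * Ve = 140.3 * 2536 = 355800.8 N
Step 2: Pressure thrust = (Pe - Pa) * Ae = (20320 - 45733) * 2.19 = -55654.47 N
Step 3: Total thrust F = 355800.8 + -55654.47 = 300146.3 N

300146.3


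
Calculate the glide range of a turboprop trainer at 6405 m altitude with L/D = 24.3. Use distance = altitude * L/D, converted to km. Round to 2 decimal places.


Step 1: Glide distance = altitude * L/D = 6405 * 24.3 = 155641.5 m
Step 2: Convert to km: 155641.5 / 1000 = 155.64 km

155.64


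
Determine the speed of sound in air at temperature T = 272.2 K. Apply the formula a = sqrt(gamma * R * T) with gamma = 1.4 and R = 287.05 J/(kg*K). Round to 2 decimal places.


Step 1: gamma * R * T = 1.4 * 287.05 * 272.2 = 109389.014
Step 2: a = sqrt(109389.014) = 330.74 m/s

330.74


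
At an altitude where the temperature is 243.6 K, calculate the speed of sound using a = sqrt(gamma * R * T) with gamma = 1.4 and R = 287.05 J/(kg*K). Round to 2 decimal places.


Step 1: gamma * R * T = 1.4 * 287.05 * 243.6 = 97895.532
Step 2: a = sqrt(97895.532) = 312.88 m/s

312.88


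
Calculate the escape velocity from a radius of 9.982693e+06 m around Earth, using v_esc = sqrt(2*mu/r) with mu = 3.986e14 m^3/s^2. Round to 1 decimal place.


Step 1: 2*mu/r = 2 * 3.986e14 / 9.982693e+06 = 79858210.6051
Step 2: v_esc = sqrt(79858210.6051) = 8936.3 m/s

8936.3


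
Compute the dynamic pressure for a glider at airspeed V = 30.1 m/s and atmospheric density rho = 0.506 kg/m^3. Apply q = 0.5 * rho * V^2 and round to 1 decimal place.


Step 1: V^2 = 30.1^2 = 906.01
Step 2: q = 0.5 * 0.506 * 906.01
Step 3: q = 229.2 Pa

229.2


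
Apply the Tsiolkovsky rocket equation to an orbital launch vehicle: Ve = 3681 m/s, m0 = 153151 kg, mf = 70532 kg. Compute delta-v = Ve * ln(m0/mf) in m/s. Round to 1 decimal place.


Step 1: Mass ratio m0/mf = 153151 / 70532 = 2.171369
Step 2: ln(2.171369) = 0.775358
Step 3: delta-v = 3681 * 0.775358 = 2854.1 m/s

2854.1


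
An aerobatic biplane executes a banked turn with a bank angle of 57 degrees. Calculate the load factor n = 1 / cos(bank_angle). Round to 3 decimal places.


Step 1: Convert 57 degrees to radians = 0.994838
Step 2: cos(57 deg) = 0.544639
Step 3: n = 1 / 0.544639 = 1.836

1.836


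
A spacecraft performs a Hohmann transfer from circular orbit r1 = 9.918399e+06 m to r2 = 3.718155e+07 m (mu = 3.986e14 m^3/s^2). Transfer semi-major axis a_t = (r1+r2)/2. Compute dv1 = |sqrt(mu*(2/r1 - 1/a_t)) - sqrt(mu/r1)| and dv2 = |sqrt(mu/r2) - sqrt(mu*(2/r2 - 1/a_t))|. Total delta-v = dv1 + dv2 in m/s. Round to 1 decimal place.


Step 1: Transfer semi-major axis a_t = (9.918399e+06 + 3.718155e+07) / 2 = 2.354997e+07 m
Step 2: v1 (circular at r1) = sqrt(mu/r1) = 6339.4 m/s
Step 3: v_t1 = sqrt(mu*(2/r1 - 1/a_t)) = 7965.56 m/s
Step 4: dv1 = |7965.56 - 6339.4| = 1626.17 m/s
Step 5: v2 (circular at r2) = 3274.2 m/s, v_t2 = 2124.86 m/s
Step 6: dv2 = |3274.2 - 2124.86| = 1149.34 m/s
Step 7: Total delta-v = 1626.17 + 1149.34 = 2775.5 m/s

2775.5


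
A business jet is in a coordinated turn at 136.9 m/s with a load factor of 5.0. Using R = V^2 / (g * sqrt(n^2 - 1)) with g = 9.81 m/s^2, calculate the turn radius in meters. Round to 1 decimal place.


Step 1: V^2 = 136.9^2 = 18741.61
Step 2: n^2 - 1 = 5.0^2 - 1 = 24.0
Step 3: sqrt(24.0) = 4.898979
Step 4: R = 18741.61 / (9.81 * 4.898979) = 390.0 m

390.0


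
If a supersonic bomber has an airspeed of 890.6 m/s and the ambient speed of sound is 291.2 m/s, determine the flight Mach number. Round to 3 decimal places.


Step 1: M = V / a = 890.6 / 291.2
Step 2: M = 3.058

3.058


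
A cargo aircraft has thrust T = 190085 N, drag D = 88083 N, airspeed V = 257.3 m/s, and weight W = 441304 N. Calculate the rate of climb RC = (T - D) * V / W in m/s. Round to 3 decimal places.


Step 1: Excess thrust = T - D = 190085 - 88083 = 102002 N
Step 2: Excess power = 102002 * 257.3 = 26245114.6 W
Step 3: RC = 26245114.6 / 441304 = 59.472 m/s

59.472


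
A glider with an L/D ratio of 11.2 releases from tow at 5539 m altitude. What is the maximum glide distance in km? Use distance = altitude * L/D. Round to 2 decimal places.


Step 1: Glide distance = altitude * L/D = 5539 * 11.2 = 62036.8 m
Step 2: Convert to km: 62036.8 / 1000 = 62.04 km

62.04


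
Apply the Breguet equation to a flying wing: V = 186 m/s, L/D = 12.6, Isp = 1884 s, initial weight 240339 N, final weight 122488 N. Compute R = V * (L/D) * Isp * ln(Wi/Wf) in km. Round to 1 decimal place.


Step 1: Coefficient = V * (L/D) * Isp = 186 * 12.6 * 1884 = 4415342.4 m
Step 2: Wi/Wf = 240339 / 122488 = 1.962143
Step 3: ln(1.962143) = 0.674037
Step 4: R = 4415342.4 * 0.674037 = 2976105.7 m = 2976.1 km

2976.1


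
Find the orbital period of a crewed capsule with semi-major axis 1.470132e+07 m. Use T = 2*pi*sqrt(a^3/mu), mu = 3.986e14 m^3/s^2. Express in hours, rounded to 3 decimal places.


Step 1: a^3 / mu = 3.177379e+21 / 3.986e14 = 7.971347e+06
Step 2: sqrt(7.971347e+06) = 2823.3573 s
Step 3: T = 2*pi * 2823.3573 = 17739.68 s
Step 4: T in hours = 17739.68 / 3600 = 4.928 hours

4.928


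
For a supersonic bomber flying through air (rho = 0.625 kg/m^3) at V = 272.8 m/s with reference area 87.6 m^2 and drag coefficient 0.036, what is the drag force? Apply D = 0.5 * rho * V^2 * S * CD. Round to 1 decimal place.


Step 1: Dynamic pressure q = 0.5 * 0.625 * 272.8^2 = 23256.2 Pa
Step 2: Drag D = q * S * CD = 23256.2 * 87.6 * 0.036
Step 3: D = 73340.8 N

73340.8


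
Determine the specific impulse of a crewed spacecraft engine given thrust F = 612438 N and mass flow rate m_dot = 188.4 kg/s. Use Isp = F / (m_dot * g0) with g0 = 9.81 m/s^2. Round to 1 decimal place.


Step 1: m_dot * g0 = 188.4 * 9.81 = 1848.2
Step 2: Isp = 612438 / 1848.2 = 331.4 s

331.4


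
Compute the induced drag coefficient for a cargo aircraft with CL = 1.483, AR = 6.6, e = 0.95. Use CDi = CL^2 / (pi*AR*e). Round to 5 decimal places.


Step 1: CL^2 = 1.483^2 = 2.199289
Step 2: pi * AR * e = 3.14159 * 6.6 * 0.95 = 19.697786
Step 3: CDi = 2.199289 / 19.697786 = 0.11165

0.11165


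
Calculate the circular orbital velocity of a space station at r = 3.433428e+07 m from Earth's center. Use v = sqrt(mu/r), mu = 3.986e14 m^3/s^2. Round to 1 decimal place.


Step 1: mu / r = 3.986e14 / 3.433428e+07 = 11609388.6343
Step 2: v = sqrt(11609388.6343) = 3407.3 m/s

3407.3


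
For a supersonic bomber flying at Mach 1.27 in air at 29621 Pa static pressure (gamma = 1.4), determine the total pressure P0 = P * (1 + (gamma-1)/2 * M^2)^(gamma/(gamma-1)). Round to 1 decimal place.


Step 1: (gamma-1)/2 * M^2 = 0.2 * 1.6129 = 0.32258
Step 2: 1 + 0.32258 = 1.32258
Step 3: Exponent gamma/(gamma-1) = 3.5
Step 4: P0 = 29621 * 1.32258^3.5 = 78809.1 Pa

78809.1


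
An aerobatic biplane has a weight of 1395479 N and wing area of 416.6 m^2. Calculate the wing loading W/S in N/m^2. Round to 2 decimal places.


Step 1: Wing loading = W / S = 1395479 / 416.6
Step 2: Wing loading = 3349.69 N/m^2

3349.69


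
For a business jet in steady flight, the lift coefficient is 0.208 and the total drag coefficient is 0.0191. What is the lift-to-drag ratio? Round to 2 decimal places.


Step 1: L/D = CL / CD = 0.208 / 0.0191
Step 2: L/D = 10.89

10.89


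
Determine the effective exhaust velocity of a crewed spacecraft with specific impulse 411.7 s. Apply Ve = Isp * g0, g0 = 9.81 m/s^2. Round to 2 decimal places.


Step 1: Ve = Isp * g0 = 411.7 * 9.81
Step 2: Ve = 4038.78 m/s

4038.78


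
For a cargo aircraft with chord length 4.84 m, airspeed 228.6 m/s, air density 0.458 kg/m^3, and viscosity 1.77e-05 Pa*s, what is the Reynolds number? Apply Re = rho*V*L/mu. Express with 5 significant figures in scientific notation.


Step 1: Numerator = rho * V * L = 0.458 * 228.6 * 4.84 = 506.742192
Step 2: Re = 506.742192 / 1.77e-05
Step 3: Re = 2.8630e+07

2.8630e+07


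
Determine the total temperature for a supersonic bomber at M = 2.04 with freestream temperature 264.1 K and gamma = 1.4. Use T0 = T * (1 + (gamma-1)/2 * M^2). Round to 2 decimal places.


Step 1: (gamma-1)/2 = 0.2
Step 2: M^2 = 4.1616
Step 3: 1 + 0.2 * 4.1616 = 1.83232
Step 4: T0 = 264.1 * 1.83232 = 483.92 K

483.92


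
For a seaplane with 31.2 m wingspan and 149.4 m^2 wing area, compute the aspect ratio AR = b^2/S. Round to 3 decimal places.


Step 1: b^2 = 31.2^2 = 973.44
Step 2: AR = 973.44 / 149.4 = 6.516

6.516


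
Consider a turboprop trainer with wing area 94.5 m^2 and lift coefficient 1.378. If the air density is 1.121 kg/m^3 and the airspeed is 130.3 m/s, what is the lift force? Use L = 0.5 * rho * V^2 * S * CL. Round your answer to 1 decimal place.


Step 1: Calculate dynamic pressure q = 0.5 * 1.121 * 130.3^2 = 0.5 * 1.121 * 16978.09 = 9516.2194 Pa
Step 2: Multiply by wing area and lift coefficient: L = 9516.2194 * 94.5 * 1.378
Step 3: L = 899282.7376 * 1.378 = 1239211.6 N

1239211.6


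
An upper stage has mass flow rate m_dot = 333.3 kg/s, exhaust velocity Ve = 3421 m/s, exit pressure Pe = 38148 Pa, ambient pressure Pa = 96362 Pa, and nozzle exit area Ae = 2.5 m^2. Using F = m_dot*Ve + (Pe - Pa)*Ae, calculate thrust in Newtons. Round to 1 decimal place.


Step 1: Momentum thrust = m_dot * Ve = 333.3 * 3421 = 1140219.3 N
Step 2: Pressure thrust = (Pe - Pa) * Ae = (38148 - 96362) * 2.5 = -145535.0 N
Step 3: Total thrust F = 1140219.3 + -145535.0 = 994684.3 N

994684.3


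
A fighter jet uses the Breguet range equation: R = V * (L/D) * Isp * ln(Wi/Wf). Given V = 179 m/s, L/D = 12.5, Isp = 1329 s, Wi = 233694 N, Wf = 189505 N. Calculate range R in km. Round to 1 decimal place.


Step 1: Coefficient = V * (L/D) * Isp = 179 * 12.5 * 1329 = 2973637.5 m
Step 2: Wi/Wf = 233694 / 189505 = 1.233181
Step 3: ln(1.233181) = 0.209597
Step 4: R = 2973637.5 * 0.209597 = 623266.0 m = 623.3 km

623.3


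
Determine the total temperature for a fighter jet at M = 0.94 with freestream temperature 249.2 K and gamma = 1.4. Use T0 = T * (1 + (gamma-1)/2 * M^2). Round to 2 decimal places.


Step 1: (gamma-1)/2 = 0.2
Step 2: M^2 = 0.8836
Step 3: 1 + 0.2 * 0.8836 = 1.17672
Step 4: T0 = 249.2 * 1.17672 = 293.24 K

293.24


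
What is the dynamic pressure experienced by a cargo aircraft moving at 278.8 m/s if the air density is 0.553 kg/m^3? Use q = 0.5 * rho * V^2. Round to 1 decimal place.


Step 1: V^2 = 278.8^2 = 77729.44
Step 2: q = 0.5 * 0.553 * 77729.44
Step 3: q = 21492.2 Pa

21492.2


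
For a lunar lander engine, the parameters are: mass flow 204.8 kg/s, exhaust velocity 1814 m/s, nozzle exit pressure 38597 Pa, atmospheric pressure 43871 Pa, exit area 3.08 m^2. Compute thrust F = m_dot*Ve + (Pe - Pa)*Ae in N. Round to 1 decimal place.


Step 1: Momentum thrust = m_dot * Ve = 204.8 * 1814 = 371507.2 N
Step 2: Pressure thrust = (Pe - Pa) * Ae = (38597 - 43871) * 3.08 = -16243.92 N
Step 3: Total thrust F = 371507.2 + -16243.92 = 355263.3 N

355263.3


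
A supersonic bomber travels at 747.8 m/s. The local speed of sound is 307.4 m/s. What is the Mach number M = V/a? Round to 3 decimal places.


Step 1: M = V / a = 747.8 / 307.4
Step 2: M = 2.433

2.433


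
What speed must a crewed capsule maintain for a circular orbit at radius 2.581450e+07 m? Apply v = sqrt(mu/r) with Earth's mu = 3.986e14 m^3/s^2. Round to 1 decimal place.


Step 1: mu / r = 3.986e14 / 2.581450e+07 = 15440934.3586
Step 2: v = sqrt(15440934.3586) = 3929.5 m/s

3929.5


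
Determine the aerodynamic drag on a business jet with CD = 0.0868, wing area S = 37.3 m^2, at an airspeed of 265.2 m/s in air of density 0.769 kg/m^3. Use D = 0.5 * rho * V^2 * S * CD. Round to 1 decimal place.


Step 1: Dynamic pressure q = 0.5 * 0.769 * 265.2^2 = 27042.2849 Pa
Step 2: Drag D = q * S * CD = 27042.2849 * 37.3 * 0.0868
Step 3: D = 87553.2 N

87553.2


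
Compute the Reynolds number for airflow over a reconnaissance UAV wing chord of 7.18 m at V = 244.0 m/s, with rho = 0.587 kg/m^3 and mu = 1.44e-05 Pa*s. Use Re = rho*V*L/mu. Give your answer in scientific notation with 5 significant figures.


Step 1: Numerator = rho * V * L = 0.587 * 244.0 * 7.18 = 1028.37704
Step 2: Re = 1028.37704 / 1.44e-05
Step 3: Re = 7.1415e+07

7.1415e+07


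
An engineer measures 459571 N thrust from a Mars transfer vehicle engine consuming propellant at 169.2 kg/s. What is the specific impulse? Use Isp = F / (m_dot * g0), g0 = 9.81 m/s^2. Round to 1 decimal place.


Step 1: m_dot * g0 = 169.2 * 9.81 = 1659.85
Step 2: Isp = 459571 / 1659.85 = 276.9 s

276.9


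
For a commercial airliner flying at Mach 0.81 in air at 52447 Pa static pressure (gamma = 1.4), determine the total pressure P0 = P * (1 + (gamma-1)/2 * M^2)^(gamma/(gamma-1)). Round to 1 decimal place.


Step 1: (gamma-1)/2 * M^2 = 0.2 * 0.6561 = 0.13122
Step 2: 1 + 0.13122 = 1.13122
Step 3: Exponent gamma/(gamma-1) = 3.5
Step 4: P0 = 52447 * 1.13122^3.5 = 80748.7 Pa

80748.7


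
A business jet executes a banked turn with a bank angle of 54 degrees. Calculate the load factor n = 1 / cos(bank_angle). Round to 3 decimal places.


Step 1: Convert 54 degrees to radians = 0.942478
Step 2: cos(54 deg) = 0.587785
Step 3: n = 1 / 0.587785 = 1.701

1.701


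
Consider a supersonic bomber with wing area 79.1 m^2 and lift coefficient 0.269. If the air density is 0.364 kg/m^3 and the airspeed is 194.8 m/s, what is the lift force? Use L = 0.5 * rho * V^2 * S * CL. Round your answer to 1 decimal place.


Step 1: Calculate dynamic pressure q = 0.5 * 0.364 * 194.8^2 = 0.5 * 0.364 * 37947.04 = 6906.3613 Pa
Step 2: Multiply by wing area and lift coefficient: L = 6906.3613 * 79.1 * 0.269
Step 3: L = 546293.1772 * 0.269 = 146952.9 N

146952.9


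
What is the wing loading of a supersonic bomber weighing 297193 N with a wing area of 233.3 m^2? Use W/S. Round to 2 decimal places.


Step 1: Wing loading = W / S = 297193 / 233.3
Step 2: Wing loading = 1273.87 N/m^2

1273.87


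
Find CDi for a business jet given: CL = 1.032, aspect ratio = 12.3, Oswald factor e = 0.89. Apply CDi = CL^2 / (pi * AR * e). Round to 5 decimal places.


Step 1: CL^2 = 1.032^2 = 1.065024
Step 2: pi * AR * e = 3.14159 * 12.3 * 0.89 = 34.391015
Step 3: CDi = 1.065024 / 34.391015 = 0.03097

0.03097


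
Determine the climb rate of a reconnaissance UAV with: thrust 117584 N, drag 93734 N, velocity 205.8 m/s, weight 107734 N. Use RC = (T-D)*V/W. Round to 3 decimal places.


Step 1: Excess thrust = T - D = 117584 - 93734 = 23850 N
Step 2: Excess power = 23850 * 205.8 = 4908330.0 W
Step 3: RC = 4908330.0 / 107734 = 45.560 m/s

45.560


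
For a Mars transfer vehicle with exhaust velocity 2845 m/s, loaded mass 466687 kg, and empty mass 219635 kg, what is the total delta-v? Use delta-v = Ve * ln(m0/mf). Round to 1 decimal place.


Step 1: Mass ratio m0/mf = 466687 / 219635 = 2.12483
Step 2: ln(2.12483) = 0.753692
Step 3: delta-v = 2845 * 0.753692 = 2144.3 m/s

2144.3


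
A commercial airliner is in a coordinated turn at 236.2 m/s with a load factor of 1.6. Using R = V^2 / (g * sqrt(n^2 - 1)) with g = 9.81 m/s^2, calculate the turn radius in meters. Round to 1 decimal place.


Step 1: V^2 = 236.2^2 = 55790.44
Step 2: n^2 - 1 = 1.6^2 - 1 = 1.56
Step 3: sqrt(1.56) = 1.249
Step 4: R = 55790.44 / (9.81 * 1.249) = 4553.3 m

4553.3


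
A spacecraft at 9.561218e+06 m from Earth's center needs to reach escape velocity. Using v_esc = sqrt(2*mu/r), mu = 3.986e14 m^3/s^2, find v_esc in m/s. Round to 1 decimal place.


Step 1: 2*mu/r = 2 * 3.986e14 / 9.561218e+06 = 83378498.4298
Step 2: v_esc = sqrt(83378498.4298) = 9131.2 m/s

9131.2
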